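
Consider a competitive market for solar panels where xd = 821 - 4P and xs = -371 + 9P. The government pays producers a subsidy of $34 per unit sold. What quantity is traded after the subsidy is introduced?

Pre-subsidy: 821 - 4P = -371 + 9P gives P* = 1192/13, x* = 5905/13.
With the subsidy, sellers receive Ps = Pb + 34 for each unit, where Pb is the price buyers pay.
Supply in terms of Pb becomes xs = -371 + 9(Pb + 34) = -65 + 9Pb. Setting this equal to demand: 821 - 4Pb = -65 + 9Pb, so Pb = 886/13.
Sellers receive Ps = 886/13 + 34 = 1328/13; x' = 821 − 4·(886/13) = 7129/13.

x' = 7129/13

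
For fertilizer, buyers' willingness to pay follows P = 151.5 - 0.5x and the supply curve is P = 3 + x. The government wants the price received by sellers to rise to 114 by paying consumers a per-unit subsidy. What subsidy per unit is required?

At a seller price of 114, quantity supplied is -3 + 1·114 = 111.
Buyers absorb 111 only when they pay Pb = 151.5 − 0.5·111 = 96.
s = Ps − Pb = 114 − 96 = 18.

Required subsidy s = 18 per unit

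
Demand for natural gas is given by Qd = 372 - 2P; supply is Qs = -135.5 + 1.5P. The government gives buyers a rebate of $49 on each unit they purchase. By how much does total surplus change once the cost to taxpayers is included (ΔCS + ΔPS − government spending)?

Net change in total surplus = -$1029

Pre-subsidy: 372 - 2P = -135.5 + 1.5P gives P* = 145, Q* = 82.
With the rebate, buyers effectively pay Pb = Ps − 49, where Ps is the price sellers receive.
Demand in terms of Ps becomes Qd = 372 − 2(Ps − 49) = 470 - 2Ps. Setting this equal to supply: 470 - 2Ps = -135.5 + 1.5Ps, so Ps = 173.
Buyers pay Pb = 173 − 49 = 124; Q' = -135.5 + 1.5·173 = 124.
ΔCS = ½(82 + 124)(145 − 124) = 2163; ΔPS = ½(82 + 124)(173 − 145) = 2884.
Government spending = 49 × 124 = 6076.
Net change = 2163 + 2884 − 6076 = -1029. The loss equals the DWL triangle ½·49·42.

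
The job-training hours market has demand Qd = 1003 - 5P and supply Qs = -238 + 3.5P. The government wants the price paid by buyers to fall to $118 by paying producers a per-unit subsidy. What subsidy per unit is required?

At a buyer price of 118, quantity demanded is 1003 − 5·118 = 413.
Sellers supply 413 only when they receive Ps with -238 + 3.5·Ps = 413, i.e. Ps = 186.
s = Ps − Pb = 186 − 118 = 68.

Required subsidy s = $68 per unit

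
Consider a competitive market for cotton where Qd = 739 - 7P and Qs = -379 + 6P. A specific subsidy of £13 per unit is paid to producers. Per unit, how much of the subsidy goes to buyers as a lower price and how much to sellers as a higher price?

Buyers gain £6 per unit; sellers gain £7 per unit

Pre-subsidy: 739 - 7P = -379 + 6P gives P* = 86, Q* = 137.
With the subsidy, sellers receive Ps = Pb + 13 for each unit, where Pb is the price buyers pay.
Supply in terms of Pb becomes Qs = -379 + 6(Pb + 13) = -301 + 6Pb. Setting this equal to demand: 739 - 7Pb = -301 + 6Pb, so Pb = 80.
Sellers receive Ps = 80 + 13 = 93; Q' = 739 − 7·80 = 179.
Buyers' price falls by P* − Pb = 86 − 80 = 6; sellers' price rises by Ps − P* = 93 − 86 = 7.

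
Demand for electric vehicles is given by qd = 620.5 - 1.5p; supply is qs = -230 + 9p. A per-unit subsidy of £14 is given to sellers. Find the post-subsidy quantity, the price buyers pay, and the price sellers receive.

Pre-subsidy: 620.5 - 1.5p = -230 + 9p gives p* = 81, q* = 499.
With the subsidy, sellers receive ps = pb + 14 for each unit, where pb is the price buyers pay.
Supply in terms of pb becomes qs = -230 + 9(pb + 14) = -104 + 9pb. Setting this equal to demand: 620.5 - 1.5pb = -104 + 9pb, so pb = 69.
Sellers receive ps = 69 + 14 = 83; q' = 620.5 − 1.5·69 = 517.

q' = 517; buyers pay £69; sellers receive £83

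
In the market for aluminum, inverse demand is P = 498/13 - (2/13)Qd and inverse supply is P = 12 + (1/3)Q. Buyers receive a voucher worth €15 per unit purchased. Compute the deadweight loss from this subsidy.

Pre-subsidy: 498/13 - (2/13)Q = 12 + (1/3)Q gives Q* = 54 and P* = 30.
With the rebate, buyers effectively pay Pb = Ps − 15, where Ps is the price sellers receive.
On the curves, Pb = 498/13 - (2/13)Q and Ps = 12 + (1/3)Q; the wedge Ps − Pb = 15 gives 12 + (1/3)Q − (498/13 - (2/13)Q) = 15, so Q' = 1611/19.
Then Pb = 498/13 − (2/13)·(1611/19) = 480/19 and Ps = 12 + (1/3)·(1611/19) = 765/19.
The subsidy expands output by 1611/19 − 54 = 585/19 past the efficient level; on those units the gap between marginal cost and willingness to pay runs from 0 up to 15.
DWL = ½ × 15 × 585/19 = 8775/38.

Deadweight loss = 8775/38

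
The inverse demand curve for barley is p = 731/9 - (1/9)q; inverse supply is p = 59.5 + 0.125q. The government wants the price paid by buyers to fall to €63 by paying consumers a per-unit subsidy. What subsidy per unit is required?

At a buyer price of 63, quantity demanded is 731 − 9·63 = 164.
Sellers supply 164 only when they receive ps = 59.5 + 0.125·164 = 80.
s = ps − pb = 80 − 63 = 17.

Required subsidy s = €17 per unit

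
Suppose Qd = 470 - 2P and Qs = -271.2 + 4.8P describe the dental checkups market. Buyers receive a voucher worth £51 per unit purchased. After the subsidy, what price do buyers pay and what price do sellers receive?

Buyers pay £73; sellers receive £124

Pre-subsidy: 470 - 2P = -271.2 + 4.8P gives P* = 109, Q* = 252.
With the rebate, buyers effectively pay Pb = Ps − 51, where Ps is the price sellers receive.
Demand in terms of Ps becomes Qd = 470 − 2(Ps − 51) = 572 - 2Ps. Setting this equal to supply: 572 - 2Ps = -271.2 + 4.8Ps, so Ps = 124.
Buyers pay Pb = 124 − 51 = 73; Q' = -271.2 + 4.8·124 = 324.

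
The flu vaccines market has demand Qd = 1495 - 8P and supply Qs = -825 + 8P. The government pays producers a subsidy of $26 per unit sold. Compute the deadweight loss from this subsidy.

Pre-subsidy: 1495 - 8P = -825 + 8P gives P* = 145, Q* = 335.
With the subsidy, sellers receive Ps = Pb + 26 for each unit, where Pb is the price buyers pay.
Supply in terms of Pb becomes Qs = -825 + 8(Pb + 26) = -617 + 8Pb. Setting this equal to demand: 1495 - 8Pb = -617 + 8Pb, so Pb = 132.
Sellers receive Ps = 132 + 26 = 158; Q' = 1495 − 8·132 = 439.
The subsidy expands output by 439 − 335 = 104 past the efficient level; on those units the gap between marginal cost and willingness to pay runs from 0 up to 26.
DWL = ½ × 26 × 104 = 1352.

Deadweight loss = $1352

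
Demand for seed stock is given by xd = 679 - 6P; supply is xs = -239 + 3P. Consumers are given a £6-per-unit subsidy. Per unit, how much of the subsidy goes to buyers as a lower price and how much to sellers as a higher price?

Pre-subsidy: 679 - 6P = -239 + 3P gives P* = 102, x* = 67.
With the rebate, buyers effectively pay Pb = Ps − 6, where Ps is the price sellers receive.
Demand in terms of Ps becomes xd = 679 − 6(Ps − 6) = 715 - 6Ps. Setting this equal to supply: 715 - 6Ps = -239 + 3Ps, so Ps = 106.
Buyers pay Pb = 106 − 6 = 100; x' = -239 + 3·106 = 79.
Buyers' price falls by P* − Pb = 102 − 100 = 2; sellers' price rises by Ps − P* = 106 − 102 = 4.

Buyers gain £2 per unit; sellers gain £4 per unit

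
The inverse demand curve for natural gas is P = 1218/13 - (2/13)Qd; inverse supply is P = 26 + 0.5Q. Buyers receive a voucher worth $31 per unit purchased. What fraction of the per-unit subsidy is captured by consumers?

Consumer share = 4/17

Pre-subsidy: 1218/13 - (2/13)Q = 26 + 0.5Q gives Q* = 1760/17 and P* = 1322/17.
With the rebate, buyers effectively pay Pb = Ps − 31, where Ps is the price sellers receive.
On the curves, Pb = 1218/13 - (2/13)Q and Ps = 26 + 0.5Q; the wedge Ps − Pb = 31 gives 26 + 0.5Q − (1218/13 - (2/13)Q) = 31, so Q' = 2566/17.
Then Pb = 1218/13 − (2/13)·(2566/17) = 1198/17 and Ps = 26 + 0.5·(2566/17) = 1725/17.
Buyers' price falls by P* − Pb = 1322/17 − 1198/17 = 124/17; sellers' price rises by Ps − P* = 1725/17 − 1322/17 = 403/17.
So consumers capture (124/17)/31 = 4/17 of each unit of subsidy.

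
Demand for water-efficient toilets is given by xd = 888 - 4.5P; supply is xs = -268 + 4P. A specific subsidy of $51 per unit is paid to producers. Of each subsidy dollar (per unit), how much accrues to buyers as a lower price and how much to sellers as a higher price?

Pre-subsidy: 888 - 4.5P = -268 + 4P gives P* = 136, x* = 276.
With the subsidy, sellers receive Ps = Pb + 51 for each unit, where Pb is the price buyers pay.
Supply in terms of Pb becomes xs = -268 + 4(Pb + 51) = -64 + 4Pb. Setting this equal to demand: 888 - 4.5Pb = -64 + 4Pb, so Pb = 112.
Sellers receive Ps = 112 + 51 = 163; x' = 888 − 4.5·112 = 384.
Buyers' price falls by P* − Pb = 136 − 112 = 24; sellers' price rises by Ps − P* = 163 − 136 = 27.

Buyers gain $24 per unit; sellers gain $27 per unit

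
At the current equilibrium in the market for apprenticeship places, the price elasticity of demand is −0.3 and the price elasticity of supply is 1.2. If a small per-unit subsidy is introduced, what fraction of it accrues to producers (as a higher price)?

For a small subsidy around the equilibrium, the benefit split depends on the relative slopes, which at a point are proportional to the elasticities.
Buyer share = εs/(εs + |εd|) = 1.2/(1.2 + 0.3) = 0.8; seller share = |εd|/(εs + |εd|) = 0.2.
So producers capture 0.2 of the subsidy.

Producer share = 0.2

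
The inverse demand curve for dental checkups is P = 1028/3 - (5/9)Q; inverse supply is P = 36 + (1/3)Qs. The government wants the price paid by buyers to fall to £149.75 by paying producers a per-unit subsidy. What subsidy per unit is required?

Required subsidy s = £2 per unit

At a buyer price of 149.75, quantity demanded is 616.8 − 1.8·149.75 = 347.25.
Sellers supply 347.25 only when they receive Ps = 36 + (1/3)·347.25 = 151.75.
s = Ps − Pb = 151.75 − 149.75 = 2.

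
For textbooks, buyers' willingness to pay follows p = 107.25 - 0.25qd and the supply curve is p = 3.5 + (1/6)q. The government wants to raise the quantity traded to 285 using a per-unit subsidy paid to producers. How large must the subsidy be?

At q = 285, from the demand curve buyers pay pb = 107.25 − 0.25·285 = 36; from the supply curve sellers need ps = 3.5 + (1/6)·285 = 51.
The subsidy must fill the gap: s = ps − pb = 51 − 36 = 15.

Required subsidy s = 15 per unit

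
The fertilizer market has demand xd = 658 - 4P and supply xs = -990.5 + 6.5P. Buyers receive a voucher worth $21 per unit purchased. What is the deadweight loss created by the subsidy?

Deadweight loss = $546

Pre-subsidy: 658 - 4P = -990.5 + 6.5P gives P* = 157, x* = 30.
With the rebate, buyers effectively pay Pb = Ps − 21, where Ps is the price sellers receive.
Demand in terms of Ps becomes xd = 658 − 4(Ps − 21) = 742 - 4Ps. Setting this equal to supply: 742 - 4Ps = -990.5 + 6.5Ps, so Ps = 165.
Buyers pay Pb = 165 − 21 = 144; x' = -990.5 + 6.5·165 = 82.
The subsidy expands output by 82 − 30 = 52 past the efficient level; on those units the gap between marginal cost and willingness to pay runs from 0 up to 21.
DWL = ½ × 21 × 52 = 546.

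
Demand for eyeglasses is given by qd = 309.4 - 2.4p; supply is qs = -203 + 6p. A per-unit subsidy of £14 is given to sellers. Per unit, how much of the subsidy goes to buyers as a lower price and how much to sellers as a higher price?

Buyers gain £10 per unit; sellers gain £4 per unit

Pre-subsidy: 309.4 - 2.4p = -203 + 6p gives p* = 61, q* = 163.
With the subsidy, sellers receive ps = pb + 14 for each unit, where pb is the price buyers pay.
Supply in terms of pb becomes qs = -203 + 6(pb + 14) = -119 + 6pb. Setting this equal to demand: 309.4 - 2.4pb = -119 + 6pb, so pb = 51.
Sellers receive ps = 51 + 14 = 65; q' = 309.4 − 2.4·51 = 187.
Buyers' price falls by p* − pb = 61 − 51 = 10; sellers' price rises by ps − p* = 65 − 61 = 4.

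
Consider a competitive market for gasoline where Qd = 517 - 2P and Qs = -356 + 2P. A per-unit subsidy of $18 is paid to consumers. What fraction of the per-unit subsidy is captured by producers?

Producer share = 0.5

Pre-subsidy: 517 - 2P = -356 + 2P gives P* = 218.25, Q* = 80.5.
With the rebate, buyers effectively pay Pb = Ps − 18, where Ps is the price sellers receive.
Demand in terms of Ps becomes Qd = 517 − 2(Ps − 18) = 553 - 2Ps. Setting this equal to supply: 553 - 2Ps = -356 + 2Ps, so Ps = 227.25.
Buyers pay Pb = 227.25 − 18 = 209.25; Q' = -356 + 2·227.25 = 98.5.
Buyers' price falls by P* − Pb = 218.25 − 209.25 = 9; sellers' price rises by Ps − P* = 227.25 − 218.25 = 9.
So producers capture 9/18 = 0.5 of each unit of subsidy.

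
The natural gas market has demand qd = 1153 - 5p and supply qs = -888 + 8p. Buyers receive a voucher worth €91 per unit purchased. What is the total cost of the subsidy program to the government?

Pre-subsidy: 1153 - 5p = -888 + 8p gives p* = 157, q* = 368.
With the rebate, buyers effectively pay pb = ps − 91, where ps is the price sellers receive.
Demand in terms of ps becomes qd = 1153 − 5(ps − 91) = 1608 - 5ps. Setting this equal to supply: 1608 - 5ps = -888 + 8ps, so ps = 192.
Buyers pay pb = 192 − 91 = 101; q' = -888 + 8·192 = 648.
Government outlay = subsidy × quantity = 91 × 648 = 58968.

Government cost = €58968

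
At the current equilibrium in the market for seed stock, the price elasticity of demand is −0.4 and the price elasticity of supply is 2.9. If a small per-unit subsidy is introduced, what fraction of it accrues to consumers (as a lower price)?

Consumer share = 29/33

For a small subsidy around the equilibrium, the benefit split depends on the relative slopes, which at a point are proportional to the elasticities.
Buyer share = εs/(εs + |εd|) = 2.9/(2.9 + 0.4) = 29/33; seller share = |εd|/(εs + |εd|) = 4/33.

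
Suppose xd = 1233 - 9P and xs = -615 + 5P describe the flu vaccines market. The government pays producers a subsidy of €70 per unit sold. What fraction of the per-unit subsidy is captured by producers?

Pre-subsidy: 1233 - 9P = -615 + 5P gives P* = 132, x* = 45.
With the subsidy, sellers receive Ps = Pb + 70 for each unit, where Pb is the price buyers pay.
Supply in terms of Pb becomes xs = -615 + 5(Pb + 70) = -265 + 5Pb. Setting this equal to demand: 1233 - 9Pb = -265 + 5Pb, so Pb = 107.
Sellers receive Ps = 107 + 70 = 177; x' = 1233 − 9·107 = 270.
Buyers' price falls by P* − Pb = 132 − 107 = 25; sellers' price rises by Ps − P* = 177 − 132 = 45.
So producers capture 45/70 = 9/14 of each unit of subsidy.

Producer share = 9/14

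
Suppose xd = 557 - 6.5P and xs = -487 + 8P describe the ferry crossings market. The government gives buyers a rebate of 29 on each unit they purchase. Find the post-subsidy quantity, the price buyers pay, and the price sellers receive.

x' = 193; buyers pay 56; sellers receive 85

Pre-subsidy: 557 - 6.5P = -487 + 8P gives P* = 72, x* = 89.
With the rebate, buyers effectively pay Pb = Ps − 29, where Ps is the price sellers receive.
Demand in terms of Ps becomes xd = 557 − 6.5(Ps − 29) = 745.5 - 6.5Ps. Setting this equal to supply: 745.5 - 6.5Ps = -487 + 8Ps, so Ps = 85.
Buyers pay Pb = 85 − 29 = 56; x' = -487 + 8·85 = 193.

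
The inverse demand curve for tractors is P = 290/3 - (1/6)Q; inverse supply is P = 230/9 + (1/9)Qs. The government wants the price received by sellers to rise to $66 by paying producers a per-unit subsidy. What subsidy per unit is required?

At a seller price of 66, quantity supplied is -230 + 9·66 = 364.
Buyers absorb 364 only when they pay Pb = 290/3 − (1/6)·364 = 36.
s = Ps − Pb = 66 − 36 = 30.

Required subsidy s = $30 per unit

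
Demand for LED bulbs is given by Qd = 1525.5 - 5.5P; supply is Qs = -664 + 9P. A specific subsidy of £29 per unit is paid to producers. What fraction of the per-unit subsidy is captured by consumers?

Consumer share = 18/29

Pre-subsidy: 1525.5 - 5.5P = -664 + 9P gives P* = 151, Q* = 695.
With the subsidy, sellers receive Ps = Pb + 29 for each unit, where Pb is the price buyers pay.
Supply in terms of Pb becomes Qs = -664 + 9(Pb + 29) = -403 + 9Pb. Setting this equal to demand: 1525.5 - 5.5Pb = -403 + 9Pb, so Pb = 133.
Sellers receive Ps = 133 + 29 = 162; Q' = 1525.5 − 5.5·133 = 794.
Buyers' price falls by P* − Pb = 151 − 133 = 18; sellers' price rises by Ps − P* = 162 − 151 = 11.
So consumers capture 18/29 = 18/29 of each unit of subsidy.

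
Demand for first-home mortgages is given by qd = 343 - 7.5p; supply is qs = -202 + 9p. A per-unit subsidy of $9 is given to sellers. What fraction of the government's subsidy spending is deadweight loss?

DWL / government spending = 405/2906

Pre-subsidy: 343 - 7.5p = -202 + 9p gives p* = 1090/33, q* = 1048/11.
With the subsidy, sellers receive ps = pb + 9 for each unit, where pb is the price buyers pay.
Supply in terms of pb becomes qs = -202 + 9(pb + 9) = -121 + 9pb. Setting this equal to demand: 343 - 7.5pb = -121 + 9pb, so pb = 928/33.
Sellers receive ps = 928/33 + 9 = 1225/33; q' = 343 − 7.5·(928/33) = 1453/11.
ΔCS = ½(1048/11 + 1453/11)(1090/33 − 928/33) = 67527/121; ΔPS = ½(1048/11 + 1453/11)(1225/33 − 1090/33) = 112545/242.
Government spending = 9 × 1453/11 = 13077/11.
DWL = ½ × 9 × (1453/11 − 1048/11) = 3645/22; fraction = (3645/22) / (13077/11) = 405/2906.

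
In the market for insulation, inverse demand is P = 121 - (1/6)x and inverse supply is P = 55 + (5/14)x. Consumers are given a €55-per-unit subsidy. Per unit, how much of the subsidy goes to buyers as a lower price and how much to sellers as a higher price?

Pre-subsidy: 121 - (1/6)x = 55 + (5/14)x gives x* = 126 and P* = 100.
With the rebate, buyers effectively pay Pb = Ps − 55, where Ps is the price sellers receive.
On the curves, Pb = 121 - (1/6)x and Ps = 55 + (5/14)x; the wedge Ps − Pb = 55 gives 55 + (5/14)x − (121 - (1/6)x) = 55, so x' = 231.
Then Pb = 121 − (1/6)·231 = 82.5 and Ps = 55 + (5/14)·231 = 137.5.
Buyers' price falls by P* − Pb = 100 − 82.5 = 17.5; sellers' price rises by Ps − P* = 137.5 − 100 = 37.5.

Buyers gain €17.5 per unit; sellers gain €37.5 per unit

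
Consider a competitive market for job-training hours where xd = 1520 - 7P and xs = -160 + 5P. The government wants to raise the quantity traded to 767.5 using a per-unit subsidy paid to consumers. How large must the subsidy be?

At x = 767.5, invert demand for the buyer price: Pb = (1520 − 767.5)/7 = 107.5; invert supply for the seller price: Ps = (767.5 − (-160))/5 = 185.5.
The subsidy must fill the gap: s = Ps − Pb = 185.5 − 107.5 = 78.

Required subsidy s = 78 per unit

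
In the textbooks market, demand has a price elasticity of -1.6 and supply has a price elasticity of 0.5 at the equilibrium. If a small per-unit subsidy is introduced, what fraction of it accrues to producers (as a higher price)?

For a small subsidy around the equilibrium, the benefit split depends on the relative slopes, which at a point are proportional to the elasticities.
Buyer share = εs/(εs + |εd|) = 0.5/(0.5 + 1.6) = 5/21; seller share = |εd|/(εs + |εd|) = 16/21.
So producers capture 16/21 of the subsidy.

Producer share = 16/21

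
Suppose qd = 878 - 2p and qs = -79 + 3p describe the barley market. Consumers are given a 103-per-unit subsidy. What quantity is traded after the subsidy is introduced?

Pre-subsidy: 878 - 2p = -79 + 3p gives p* = 191.4, q* = 495.2.
With the rebate, buyers effectively pay pb = ps − 103, where ps is the price sellers receive.
Demand in terms of ps becomes qd = 878 − 2(ps − 103) = 1084 - 2ps. Setting this equal to supply: 1084 - 2ps = -79 + 3ps, so ps = 232.6.
Buyers pay pb = 232.6 − 103 = 129.6; q' = -79 + 3·232.6 = 618.8.

q' = 618.8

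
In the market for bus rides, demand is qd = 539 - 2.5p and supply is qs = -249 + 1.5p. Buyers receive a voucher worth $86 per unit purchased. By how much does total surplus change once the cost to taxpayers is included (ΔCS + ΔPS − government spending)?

Pre-subsidy: 539 - 2.5p = -249 + 1.5p gives p* = 197, q* = 46.5.
With the rebate, buyers effectively pay pb = ps − 86, where ps is the price sellers receive.
Demand in terms of ps becomes qd = 539 − 2.5(ps − 86) = 754 - 2.5ps. Setting this equal to supply: 754 - 2.5ps = -249 + 1.5ps, so ps = 250.75.
Buyers pay pb = 250.75 − 86 = 164.75; q' = -249 + 1.5·250.75 = 127.125.
ΔCS = ½(46.5 + 127.125)(197 − 164.75) = 2799.703125; ΔPS = ½(46.5 + 127.125)(250.75 − 197) = 4666.171875.
Government spending = 86 × 127.125 = 10932.75.
Net change = 2799.703125 + 4666.171875 − 10932.75 = -3466.875. The loss equals the DWL triangle ½·86·80.625.

Net change in total surplus = -$3466.875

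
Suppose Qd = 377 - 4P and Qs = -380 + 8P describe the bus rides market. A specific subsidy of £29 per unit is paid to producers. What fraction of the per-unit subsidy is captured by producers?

Pre-subsidy: 377 - 4P = -380 + 8P gives P* = 757/12, Q* = 374/3.
With the subsidy, sellers receive Ps = Pb + 29 for each unit, where Pb is the price buyers pay.
Supply in terms of Pb becomes Qs = -380 + 8(Pb + 29) = -148 + 8Pb. Setting this equal to demand: 377 - 4Pb = -148 + 8Pb, so Pb = 43.75.
Sellers receive Ps = 43.75 + 29 = 72.75; Q' = 377 − 4·43.75 = 202.
Buyers' price falls by P* − Pb = 757/12 − 43.75 = 58/3; sellers' price rises by Ps − P* = 72.75 − 757/12 = 29/3.
So producers capture (29/3)/29 = 1/3 of each unit of subsidy.

Producer share = 1/3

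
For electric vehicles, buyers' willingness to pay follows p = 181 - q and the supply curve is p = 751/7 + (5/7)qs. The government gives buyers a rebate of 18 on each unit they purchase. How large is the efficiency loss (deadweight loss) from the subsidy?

Pre-subsidy: 181 - q = 751/7 + (5/7)q gives q* = 43 and p* = 138.
With the rebate, buyers effectively pay pb = ps − 18, where ps is the price sellers receive.
On the curves, pb = 181 - q and ps = 751/7 + (5/7)q; the wedge ps − pb = 18 gives 751/7 + (5/7)q − (181 - q) = 18, so q' = 53.5.
Then pb = 181 − 1·53.5 = 127.5 and ps = 751/7 + (5/7)·53.5 = 145.5.
The subsidy expands output by 53.5 − 43 = 10.5 past the efficient level; on those units the gap between marginal cost and willingness to pay runs from 0 up to 18.
DWL = ½ × 18 × 10.5 = 94.5.

Deadweight loss = 94.5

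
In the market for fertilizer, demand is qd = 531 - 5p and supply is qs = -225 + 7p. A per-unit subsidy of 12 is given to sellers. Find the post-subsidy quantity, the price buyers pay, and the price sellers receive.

Pre-subsidy: 531 - 5p = -225 + 7p gives p* = 63, q* = 216.
With the subsidy, sellers receive ps = pb + 12 for each unit, where pb is the price buyers pay.
Supply in terms of pb becomes qs = -225 + 7(pb + 12) = -141 + 7pb. Setting this equal to demand: 531 - 5pb = -141 + 7pb, so pb = 56.
Sellers receive ps = 56 + 12 = 68; q' = 531 − 5·56 = 251.

q' = 251; buyers pay 56; sellers receive 68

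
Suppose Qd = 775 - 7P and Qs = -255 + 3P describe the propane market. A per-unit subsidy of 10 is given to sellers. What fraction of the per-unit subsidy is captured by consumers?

Pre-subsidy: 775 - 7P = -255 + 3P gives P* = 103, Q* = 54.
With the subsidy, sellers receive Ps = Pb + 10 for each unit, where Pb is the price buyers pay.
Supply in terms of Pb becomes Qs = -255 + 3(Pb + 10) = -225 + 3Pb. Setting this equal to demand: 775 - 7Pb = -225 + 3Pb, so Pb = 100.
Sellers receive Ps = 100 + 10 = 110; Q' = 775 − 7·100 = 75.
Buyers' price falls by P* − Pb = 103 − 100 = 3; sellers' price rises by Ps − P* = 110 − 103 = 7.
So consumers capture 3/10 = 0.3 of each unit of subsidy.

Consumer share = 0.3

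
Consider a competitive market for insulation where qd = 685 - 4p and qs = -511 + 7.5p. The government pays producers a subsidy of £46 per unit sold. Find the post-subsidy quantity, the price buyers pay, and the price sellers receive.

q' = 389; buyers pay £74; sellers receive £120

Pre-subsidy: 685 - 4p = -511 + 7.5p gives p* = 104, q* = 269.
With the subsidy, sellers receive ps = pb + 46 for each unit, where pb is the price buyers pay.
Supply in terms of pb becomes qs = -511 + 7.5(pb + 46) = -166 + 7.5pb. Setting this equal to demand: 685 - 4pb = -166 + 7.5pb, so pb = 74.
Sellers receive ps = 74 + 46 = 120; q' = 685 − 4·74 = 389.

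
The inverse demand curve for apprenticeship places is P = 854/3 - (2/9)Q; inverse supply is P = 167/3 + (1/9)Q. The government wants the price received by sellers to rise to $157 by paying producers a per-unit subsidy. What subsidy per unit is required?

At a seller price of 157, quantity supplied is -501 + 9·157 = 912.
Buyers absorb 912 only when they pay Pb = 854/3 − (2/9)·912 = 82.
s = Ps − Pb = 157 − 82 = 75.

Required subsidy s = $75 per unit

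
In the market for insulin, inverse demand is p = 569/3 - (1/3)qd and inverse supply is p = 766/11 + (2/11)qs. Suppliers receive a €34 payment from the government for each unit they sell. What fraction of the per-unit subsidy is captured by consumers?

Consumer share = 11/17

Pre-subsidy: 569/3 - (1/3)q = 766/11 + (2/11)q gives q* = 233 and p* = 112.
With the subsidy, sellers receive ps = pb + 34 for each unit, where pb is the price buyers pay.
On the curves, pb = 569/3 - (1/3)q and ps = 766/11 + (2/11)q; the wedge ps − pb = 34 gives 766/11 + (2/11)q − (569/3 - (1/3)q) = 34, so q' = 299.
Then pb = 569/3 − (1/3)·299 = 90 and ps = 766/11 + (2/11)·299 = 124.
Buyers' price falls by p* − pb = 112 − 90 = 22; sellers' price rises by ps − p* = 124 − 112 = 12.
So consumers capture 22/34 = 11/17 of each unit of subsidy.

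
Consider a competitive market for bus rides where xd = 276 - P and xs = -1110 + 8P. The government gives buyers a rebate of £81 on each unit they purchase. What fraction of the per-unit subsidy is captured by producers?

Producer share = 1/9

Pre-subsidy: 276 - P = -1110 + 8P gives P* = 154, x* = 122.
With the rebate, buyers effectively pay Pb = Ps − 81, where Ps is the price sellers receive.
Demand in terms of Ps becomes xd = 276 − 1(Ps − 81) = 357 - Ps. Setting this equal to supply: 357 - Ps = -1110 + 8Ps, so Ps = 163.
Buyers pay Pb = 163 − 81 = 82; x' = -1110 + 8·163 = 194.
Buyers' price falls by P* − Pb = 154 − 82 = 72; sellers' price rises by Ps − P* = 163 − 154 = 9.
So producers capture 9/81 = 1/9 of each unit of subsidy.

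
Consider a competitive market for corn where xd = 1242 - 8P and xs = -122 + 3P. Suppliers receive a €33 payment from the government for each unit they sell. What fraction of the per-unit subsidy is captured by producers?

Producer share = 8/11

Pre-subsidy: 1242 - 8P = -122 + 3P gives P* = 124, x* = 250.
With the subsidy, sellers receive Ps = Pb + 33 for each unit, where Pb is the price buyers pay.
Supply in terms of Pb becomes xs = -122 + 3(Pb + 33) = -23 + 3Pb. Setting this equal to demand: 1242 - 8Pb = -23 + 3Pb, so Pb = 115.
Sellers receive Ps = 115 + 33 = 148; x' = 1242 − 8·115 = 322.
Buyers' price falls by P* − Pb = 124 − 115 = 9; sellers' price rises by Ps − P* = 148 − 124 = 24.
So producers capture 24/33 = 8/11 of each unit of subsidy.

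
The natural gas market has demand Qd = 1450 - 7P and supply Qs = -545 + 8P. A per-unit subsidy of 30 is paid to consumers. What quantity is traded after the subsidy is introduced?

Q' = 631

Pre-subsidy: 1450 - 7P = -545 + 8P gives P* = 133, Q* = 519.
With the rebate, buyers effectively pay Pb = Ps − 30, where Ps is the price sellers receive.
Demand in terms of Ps becomes Qd = 1450 − 7(Ps − 30) = 1660 - 7Ps. Setting this equal to supply: 1660 - 7Ps = -545 + 8Ps, so Ps = 147.
Buyers pay Pb = 147 − 30 = 117; Q' = -545 + 8·147 = 631.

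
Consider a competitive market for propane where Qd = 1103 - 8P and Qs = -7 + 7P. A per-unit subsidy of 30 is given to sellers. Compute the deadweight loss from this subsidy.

Deadweight loss = 1680

Pre-subsidy: 1103 - 8P = -7 + 7P gives P* = 74, Q* = 511.
With the subsidy, sellers receive Ps = Pb + 30 for each unit, where Pb is the price buyers pay.
Supply in terms of Pb becomes Qs = -7 + 7(Pb + 30) = 203 + 7Pb. Setting this equal to demand: 1103 - 8Pb = 203 + 7Pb, so Pb = 60.
Sellers receive Ps = 60 + 30 = 90; Q' = 1103 − 8·60 = 623.
The subsidy expands output by 623 − 511 = 112 past the efficient level; on those units the gap between marginal cost and willingness to pay runs from 0 up to 30.
DWL = ½ × 30 × 112 = 1680.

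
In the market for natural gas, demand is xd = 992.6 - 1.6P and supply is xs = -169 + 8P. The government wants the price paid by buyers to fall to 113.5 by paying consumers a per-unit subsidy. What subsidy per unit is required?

At a buyer price of 113.5, quantity demanded is 992.6 − 1.6·113.5 = 811.
Sellers supply 811 only when they receive Ps with -169 + 8·Ps = 811, i.e. Ps = 122.5.
s = Ps − Pb = 122.5 − 113.5 = 9.

Required subsidy s = 9 per unit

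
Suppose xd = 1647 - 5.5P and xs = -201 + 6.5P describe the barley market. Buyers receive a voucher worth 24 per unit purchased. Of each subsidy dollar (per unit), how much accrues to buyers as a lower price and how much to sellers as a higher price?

Buyers gain 13 per unit; sellers gain 11 per unit

Pre-subsidy: 1647 - 5.5P = -201 + 6.5P gives P* = 154, x* = 800.
With the rebate, buyers effectively pay Pb = Ps − 24, where Ps is the price sellers receive.
Demand in terms of Ps becomes xd = 1647 − 5.5(Ps − 24) = 1779 - 5.5Ps. Setting this equal to supply: 1779 - 5.5Ps = -201 + 6.5Ps, so Ps = 165.
Buyers pay Pb = 165 − 24 = 141; x' = -201 + 6.5·165 = 871.5.
Buyers' price falls by P* − Pb = 154 − 141 = 13; sellers' price rises by Ps − P* = 165 − 154 = 11.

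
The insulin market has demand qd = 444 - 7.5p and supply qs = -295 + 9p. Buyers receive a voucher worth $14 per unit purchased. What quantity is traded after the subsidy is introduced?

q' = 1819/11

Pre-subsidy: 444 - 7.5p = -295 + 9p gives p* = 1478/33, q* = 1189/11.
With the rebate, buyers effectively pay pb = ps − 14, where ps is the price sellers receive.
Demand in terms of ps becomes qd = 444 − 7.5(ps − 14) = 549 - 7.5ps. Setting this equal to supply: 549 - 7.5ps = -295 + 9ps, so ps = 1688/33.
Buyers pay pb = 1688/33 − 14 = 1226/33; q' = -295 + 9·(1688/33) = 1819/11.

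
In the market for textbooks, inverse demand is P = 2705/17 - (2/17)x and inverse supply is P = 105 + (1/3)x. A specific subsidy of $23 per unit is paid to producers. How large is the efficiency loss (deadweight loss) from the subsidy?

Deadweight loss = $586.5

Pre-subsidy: 2705/17 - (2/17)x = 105 + (1/3)x gives x* = 120 and P* = 145.
With the subsidy, sellers receive Ps = Pb + 23 for each unit, where Pb is the price buyers pay.
On the curves, Pb = 2705/17 - (2/17)x and Ps = 105 + (1/3)x; the wedge Ps − Pb = 23 gives 105 + (1/3)x − (2705/17 - (2/17)x) = 23, so x' = 171.
Then Pb = 2705/17 − (2/17)·171 = 139 and Ps = 105 + (1/3)·171 = 162.
The subsidy expands output by 171 − 120 = 51 past the efficient level; on those units the gap between marginal cost and willingness to pay runs from 0 up to 23.
DWL = ½ × 23 × 51 = 586.5.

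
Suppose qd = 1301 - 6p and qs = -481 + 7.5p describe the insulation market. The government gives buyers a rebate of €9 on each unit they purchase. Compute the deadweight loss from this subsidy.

Deadweight loss = €135

Pre-subsidy: 1301 - 6p = -481 + 7.5p gives p* = 132, q* = 509.
With the rebate, buyers effectively pay pb = ps − 9, where ps is the price sellers receive.
Demand in terms of ps becomes qd = 1301 − 6(ps − 9) = 1355 - 6ps. Setting this equal to supply: 1355 - 6ps = -481 + 7.5ps, so ps = 136.
Buyers pay pb = 136 − 9 = 127; q' = -481 + 7.5·136 = 539.
The subsidy expands output by 539 − 509 = 30 past the efficient level; on those units the gap between marginal cost and willingness to pay runs from 0 up to 9.
DWL = ½ × 9 × 30 = 135.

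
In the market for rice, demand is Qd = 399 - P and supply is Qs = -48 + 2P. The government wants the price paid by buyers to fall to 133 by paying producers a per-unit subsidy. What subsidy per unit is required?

At a buyer price of 133, quantity demanded is 399 − 1·133 = 266.
Sellers supply 266 only when they receive Ps with -48 + 2·Ps = 266, i.e. Ps = 157.
s = Ps − Pb = 157 − 133 = 24.

Required subsidy s = 24 per unit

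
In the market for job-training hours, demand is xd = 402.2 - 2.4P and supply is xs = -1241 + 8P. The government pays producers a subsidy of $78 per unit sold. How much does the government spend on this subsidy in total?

Government cost = $13026

Pre-subsidy: 402.2 - 2.4P = -1241 + 8P gives P* = 158, x* = 23.
With the subsidy, sellers receive Ps = Pb + 78 for each unit, where Pb is the price buyers pay.
Supply in terms of Pb becomes xs = -1241 + 8(Pb + 78) = -617 + 8Pb. Setting this equal to demand: 402.2 - 2.4Pb = -617 + 8Pb, so Pb = 98.
Sellers receive Ps = 98 + 78 = 176; x' = 402.2 − 2.4·98 = 167.
Government outlay = subsidy × quantity = 78 × 167 = 13026.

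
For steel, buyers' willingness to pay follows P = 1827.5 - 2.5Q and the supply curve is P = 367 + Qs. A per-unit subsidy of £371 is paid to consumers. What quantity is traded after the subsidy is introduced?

Pre-subsidy: 1827.5 - 2.5Q = 367 + Q gives Q* = 2921/7 and P* = 5490/7.
With the rebate, buyers effectively pay Pb = Ps − 371, where Ps is the price sellers receive.
On the curves, Pb = 1827.5 - 2.5Q and Ps = 367 + Q; the wedge Ps − Pb = 371 gives 367 + Q − (1827.5 - 2.5Q) = 371, so Q' = 3663/7.
Then Pb = 1827.5 − 2.5·(3663/7) = 3635/7 and Ps = 367 + 1·(3663/7) = 6232/7.

Q' = 3663/7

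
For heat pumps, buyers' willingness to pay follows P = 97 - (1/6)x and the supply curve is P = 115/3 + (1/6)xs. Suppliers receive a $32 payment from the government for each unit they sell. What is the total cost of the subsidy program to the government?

Pre-subsidy: 97 - (1/6)x = 115/3 + (1/6)x gives x* = 176 and P* = 203/3.
With the subsidy, sellers receive Ps = Pb + 32 for each unit, where Pb is the price buyers pay.
On the curves, Pb = 97 - (1/6)x and Ps = 115/3 + (1/6)x; the wedge Ps − Pb = 32 gives 115/3 + (1/6)x − (97 - (1/6)x) = 32, so x' = 272.
Then Pb = 97 − (1/6)·272 = 155/3 and Ps = 115/3 + (1/6)·272 = 251/3.
Government outlay = subsidy × quantity = 32 × 272 = 8704.

Government cost = $8704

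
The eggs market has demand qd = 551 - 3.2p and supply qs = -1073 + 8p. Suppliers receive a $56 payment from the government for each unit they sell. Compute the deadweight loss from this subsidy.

Pre-subsidy: 551 - 3.2p = -1073 + 8p gives p* = 145, q* = 87.
With the subsidy, sellers receive ps = pb + 56 for each unit, where pb is the price buyers pay.
Supply in terms of pb becomes qs = -1073 + 8(pb + 56) = -625 + 8pb. Setting this equal to demand: 551 - 3.2pb = -625 + 8pb, so pb = 105.
Sellers receive ps = 105 + 56 = 161; q' = 551 − 3.2·105 = 215.
The subsidy expands output by 215 − 87 = 128 past the efficient level; on those units the gap between marginal cost and willingness to pay runs from 0 up to 56.
DWL = ½ × 56 × 128 = 3584.

Deadweight loss = $3584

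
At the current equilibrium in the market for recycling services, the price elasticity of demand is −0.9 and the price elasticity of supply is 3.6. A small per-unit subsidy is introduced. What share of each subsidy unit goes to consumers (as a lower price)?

For a small subsidy around the equilibrium, the benefit split depends on the relative slopes, which at a point are proportional to the elasticities.
Buyer share = εs/(εs + |εd|) = 3.6/(3.6 + 0.9) = 0.8; seller share = |εd|/(εs + |εd|) = 0.2.

Consumer share = 0.8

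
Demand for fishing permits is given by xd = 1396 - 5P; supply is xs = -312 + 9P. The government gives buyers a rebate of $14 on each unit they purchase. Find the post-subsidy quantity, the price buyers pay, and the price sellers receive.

x' = 831; buyers pay $113; sellers receive $127

Pre-subsidy: 1396 - 5P = -312 + 9P gives P* = 122, x* = 786.
With the rebate, buyers effectively pay Pb = Ps − 14, where Ps is the price sellers receive.
Demand in terms of Ps becomes xd = 1396 − 5(Ps − 14) = 1466 - 5Ps. Setting this equal to supply: 1466 - 5Ps = -312 + 9Ps, so Ps = 127.
Buyers pay Pb = 127 − 14 = 113; x' = -312 + 9·127 = 831.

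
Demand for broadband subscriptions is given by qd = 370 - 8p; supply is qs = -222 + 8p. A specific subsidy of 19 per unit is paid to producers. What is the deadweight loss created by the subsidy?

Deadweight loss = 722

Pre-subsidy: 370 - 8p = -222 + 8p gives p* = 37, q* = 74.
With the subsidy, sellers receive ps = pb + 19 for each unit, where pb is the price buyers pay.
Supply in terms of pb becomes qs = -222 + 8(pb + 19) = -70 + 8pb. Setting this equal to demand: 370 - 8pb = -70 + 8pb, so pb = 27.5.
Sellers receive ps = 27.5 + 19 = 46.5; q' = 370 − 8·27.5 = 150.
The subsidy expands output by 150 − 74 = 76 past the efficient level; on those units the gap between marginal cost and willingness to pay runs from 0 up to 19.
DWL = ½ × 19 × 76 = 722.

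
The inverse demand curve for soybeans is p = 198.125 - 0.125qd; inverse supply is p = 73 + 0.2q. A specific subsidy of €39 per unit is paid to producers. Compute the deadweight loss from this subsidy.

Deadweight loss = €2340

Pre-subsidy: 198.125 - 0.125q = 73 + 0.2q gives q* = 385 and p* = 150.
With the subsidy, sellers receive ps = pb + 39 for each unit, where pb is the price buyers pay.
On the curves, pb = 198.125 - 0.125q and ps = 73 + 0.2q; the wedge ps − pb = 39 gives 73 + 0.2q − (198.125 - 0.125q) = 39, so q' = 505.
Then pb = 198.125 − 0.125·505 = 135 and ps = 73 + 0.2·505 = 174.
The subsidy expands output by 505 − 385 = 120 past the efficient level; on those units the gap between marginal cost and willingness to pay runs from 0 up to 39.
DWL = ½ × 39 × 120 = 2340.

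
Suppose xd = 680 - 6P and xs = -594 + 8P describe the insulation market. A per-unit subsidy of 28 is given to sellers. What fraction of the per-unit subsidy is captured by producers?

Pre-subsidy: 680 - 6P = -594 + 8P gives P* = 91, x* = 134.
With the subsidy, sellers receive Ps = Pb + 28 for each unit, where Pb is the price buyers pay.
Supply in terms of Pb becomes xs = -594 + 8(Pb + 28) = -370 + 8Pb. Setting this equal to demand: 680 - 6Pb = -370 + 8Pb, so Pb = 75.
Sellers receive Ps = 75 + 28 = 103; x' = 680 − 6·75 = 230.
Buyers' price falls by P* − Pb = 91 − 75 = 16; sellers' price rises by Ps − P* = 103 − 91 = 12.
So producers capture 12/28 = 3/7 of each unit of subsidy.

Producer share = 3/7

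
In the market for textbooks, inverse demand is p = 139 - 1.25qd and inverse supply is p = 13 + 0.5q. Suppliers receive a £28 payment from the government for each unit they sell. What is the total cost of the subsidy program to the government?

Pre-subsidy: 139 - 1.25q = 13 + 0.5q gives q* = 72 and p* = 49.
With the subsidy, sellers receive ps = pb + 28 for each unit, where pb is the price buyers pay.
On the curves, pb = 139 - 1.25q and ps = 13 + 0.5q; the wedge ps − pb = 28 gives 13 + 0.5q − (139 - 1.25q) = 28, so q' = 88.
Then pb = 139 − 1.25·88 = 29 and ps = 13 + 0.5·88 = 57.
Government outlay = subsidy × quantity = 28 × 88 = 2464.

Government cost = £2464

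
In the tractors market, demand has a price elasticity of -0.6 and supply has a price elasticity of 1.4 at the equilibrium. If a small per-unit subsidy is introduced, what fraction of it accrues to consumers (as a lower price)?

Consumer share = 0.7

For a small subsidy around the equilibrium, the benefit split depends on the relative slopes, which at a point are proportional to the elasticities.
Buyer share = εs/(εs + |εd|) = 1.4/(1.4 + 0.6) = 0.7; seller share = |εd|/(εs + |εd|) = 0.3.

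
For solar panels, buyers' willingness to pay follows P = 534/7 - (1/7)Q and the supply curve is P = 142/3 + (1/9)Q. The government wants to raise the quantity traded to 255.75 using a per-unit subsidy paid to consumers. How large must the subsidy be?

Required subsidy s = 36 per unit

At Q = 255.75, from the demand curve buyers pay Pb = 534/7 − (1/7)·255.75 = 39.75; from the supply curve sellers need Ps = 142/3 + (1/9)·255.75 = 75.75.
The subsidy must fill the gap: s = Ps − Pb = 75.75 − 39.75 = 36.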